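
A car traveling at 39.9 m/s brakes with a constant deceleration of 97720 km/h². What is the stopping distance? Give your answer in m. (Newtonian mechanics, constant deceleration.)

a = 97720 km/h² × 7.716049382716049e-05 = 7.54012 m/s²
d = v₀² / (2a) = 39.9² / (2 × 7.54012) = 1592.01 / 15.0802 = 105.6 m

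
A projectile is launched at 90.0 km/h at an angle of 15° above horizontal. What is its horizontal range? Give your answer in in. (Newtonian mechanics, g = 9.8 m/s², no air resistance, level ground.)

v₀ = 90.0 km/h × 0.2777777777777778 = 25.0 m/s
R = v₀² × sin(2θ) / g = 25.0² × sin(2 × 15°) / 9.8 = 625.0 × 0.5 / 9.8 = 31.8878 m
R = 31.8878 m / 0.0254 = 1255 in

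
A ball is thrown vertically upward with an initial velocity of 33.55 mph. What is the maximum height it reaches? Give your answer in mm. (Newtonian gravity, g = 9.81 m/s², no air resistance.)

v₀ = 33.55 mph × 0.44704 = 14.9982 m/s
h_max = v₀² / (2g) = 14.9982² / (2 × 9.81) = 224.946 / 19.62 = 11.4651 m
h_max = 11.4651 m / 0.001 = 11470 mm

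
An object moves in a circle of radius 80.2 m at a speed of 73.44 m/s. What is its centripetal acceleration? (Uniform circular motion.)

a_c = v²/r = 73.44²/80.2 = 5393.4336/80.2 = 67.25 m/s²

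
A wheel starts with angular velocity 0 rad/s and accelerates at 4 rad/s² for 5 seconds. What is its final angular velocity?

ω = ω₀ + αt = 0 + 4 × 5 = 20 rad/s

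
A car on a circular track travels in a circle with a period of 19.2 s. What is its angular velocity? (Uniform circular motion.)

ω = 2π/T = 2π/19.2 = 0.3272 rad/s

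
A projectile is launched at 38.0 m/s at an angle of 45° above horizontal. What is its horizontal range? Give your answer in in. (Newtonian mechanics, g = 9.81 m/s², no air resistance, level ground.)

R = v₀² × sin(2θ) / g = 38.0² × sin(2 × 45°) / 9.81 = 1444.0 × 1.0 / 9.81 = 147.197 m
R = 147.197 m / 0.0254 = 5795 in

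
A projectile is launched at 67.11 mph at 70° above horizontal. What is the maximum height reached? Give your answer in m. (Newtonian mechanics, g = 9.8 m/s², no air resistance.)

v₀ = 67.11 mph × 0.44704 = 30.0009 m/s
H = v₀² × sin²(θ) / (2g) = 30.0009² × sin(70°)² / (2 × 9.8) = 900.054 × 0.883022 / 19.6 = 40.55 m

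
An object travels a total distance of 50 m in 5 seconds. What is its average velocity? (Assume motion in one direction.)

v_avg = Δd / Δt = 50 / 5 = 10.0 m/s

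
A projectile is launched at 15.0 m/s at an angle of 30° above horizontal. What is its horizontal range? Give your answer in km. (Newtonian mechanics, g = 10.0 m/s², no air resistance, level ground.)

R = v₀² × sin(2θ) / g = 15.0² × sin(2 × 30°) / 10.0 = 225.0 × 0.866025 / 10.0 = 19.4856 m
R = 19.4856 m / 1000.0 = 0.01949 km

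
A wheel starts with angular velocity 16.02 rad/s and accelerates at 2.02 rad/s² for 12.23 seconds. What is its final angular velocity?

ω = ω₀ + αt = 16.02 + 2.02 × 12.23 = 40.72 rad/s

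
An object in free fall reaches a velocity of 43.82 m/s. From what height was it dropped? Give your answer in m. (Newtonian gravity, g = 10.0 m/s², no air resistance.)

h = v² / (2g) = 43.82² / (2 × 10.0) = 96.01 m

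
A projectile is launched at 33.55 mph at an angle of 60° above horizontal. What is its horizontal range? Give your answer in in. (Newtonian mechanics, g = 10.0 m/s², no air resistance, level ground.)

v₀ = 33.55 mph × 0.44704 = 14.9982 m/s
R = v₀² × sin(2θ) / g = 14.9982² × sin(2 × 60°) / 10.0 = 224.946 × 0.866025 / 10.0 = 19.4809 m
R = 19.4809 m / 0.0254 = 767.0 in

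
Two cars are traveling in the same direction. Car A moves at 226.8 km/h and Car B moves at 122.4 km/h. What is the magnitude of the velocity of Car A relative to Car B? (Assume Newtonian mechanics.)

v_rel = |v_A - v_B| = |226.8 - 122.4| = 104.4 km/h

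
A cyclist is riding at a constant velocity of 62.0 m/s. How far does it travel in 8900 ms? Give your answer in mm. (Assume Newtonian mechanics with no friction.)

t = 8900 ms × 0.001 = 8.9 s
d = v × t = 62.0 × 8.9 = 551.8 m
d = 551.8 m / 0.001 = 551800 mm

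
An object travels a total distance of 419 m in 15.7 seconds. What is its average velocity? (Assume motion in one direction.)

v_avg = Δd / Δt = 419 / 15.7 = 26.69 m/s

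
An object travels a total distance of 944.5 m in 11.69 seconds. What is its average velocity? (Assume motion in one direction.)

v_avg = Δd / Δt = 944.5 / 11.69 = 80.8 m/s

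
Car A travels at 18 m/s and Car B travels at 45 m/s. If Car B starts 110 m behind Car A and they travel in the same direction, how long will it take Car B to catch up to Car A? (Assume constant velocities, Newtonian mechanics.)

Relative speed: v_rel = 45 - 18 = 27 m/s
Time to catch: t = d₀/v_rel = 110/27 = 4.07 s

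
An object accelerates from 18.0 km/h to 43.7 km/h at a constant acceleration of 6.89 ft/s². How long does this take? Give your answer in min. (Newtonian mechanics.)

v₀ = 18.0 km/h × 0.2777777777777778 = 5.0 m/s
v = 43.7 km/h × 0.2777777777777778 = 12.1389 m/s
a = 6.89 ft/s² × 0.3048 = 2.10007 m/s²
t = (v - v₀) / a = (12.1389 - 5.0) / 2.10007 = 3.39936 s
t = 3.39936 s / 60.0 = 0.05666 min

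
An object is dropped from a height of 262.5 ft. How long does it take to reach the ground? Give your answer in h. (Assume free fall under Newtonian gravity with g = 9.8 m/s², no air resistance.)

h = 262.5 ft × 0.3048 = 80.01 m
t = √(2h/g) = √(2 × 80.01 / 9.8) = 4.04086 s
t = 4.04086 s / 3600.0 = 0.001122 h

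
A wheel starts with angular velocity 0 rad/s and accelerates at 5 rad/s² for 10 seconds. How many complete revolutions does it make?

θ = ω₀t + ½αt² = 0×10 + ½×5×10² = 250.0 rad
Total revolutions = θ/(2π) = 250.0/(2π) = 39.79
Complete revolutions = ⌊39.79⌋ = 39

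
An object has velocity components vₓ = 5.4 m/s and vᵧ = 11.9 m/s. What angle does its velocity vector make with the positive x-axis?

θ = arctan(vᵧ/vₓ) = arctan(11.9/5.4) = 65.59°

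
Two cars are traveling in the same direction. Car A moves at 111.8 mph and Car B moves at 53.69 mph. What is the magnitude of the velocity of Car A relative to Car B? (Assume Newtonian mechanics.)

v_rel = |v_A - v_B| = |111.8 - 53.69| = 58.11 mph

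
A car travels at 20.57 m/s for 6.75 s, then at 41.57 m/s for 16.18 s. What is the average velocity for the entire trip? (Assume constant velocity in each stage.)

d₁ = v₁t₁ = 20.57 × 6.75 = 138.8475 m
d₂ = v₂t₂ = 41.57 × 16.18 = 672.6026 m
d_total = 811.4501 m, t_total = 22.93 s
v_avg = d_total/t_total = 811.4501/22.93 = 35.39 m/s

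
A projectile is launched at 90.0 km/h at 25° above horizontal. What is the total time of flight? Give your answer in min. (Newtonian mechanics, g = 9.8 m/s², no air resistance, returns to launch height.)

v₀ = 90.0 km/h × 0.2777777777777778 = 25.0 m/s
T = 2 × v₀ × sin(θ) / g = 2 × 25.0 × sin(25°) / 9.8 = 2 × 25.0 × 0.422618 / 9.8 = 2.15621 s
T = 2.15621 s / 60.0 = 0.03594 min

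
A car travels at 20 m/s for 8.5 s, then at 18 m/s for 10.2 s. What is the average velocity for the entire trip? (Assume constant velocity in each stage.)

d₁ = v₁t₁ = 20 × 8.5 = 170.0 m
d₂ = v₂t₂ = 18 × 10.2 = 183.6 m
d_total = 353.6 m, t_total = 18.7 s
v_avg = d_total/t_total = 353.6/18.7 = 18.91 m/s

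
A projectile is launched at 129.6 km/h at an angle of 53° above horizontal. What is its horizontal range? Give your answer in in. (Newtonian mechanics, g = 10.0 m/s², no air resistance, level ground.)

v₀ = 129.6 km/h × 0.2777777777777778 = 36.0 m/s
R = v₀² × sin(2θ) / g = 36.0² × sin(2 × 53°) / 10.0 = 1296.0 × 0.961262 / 10.0 = 124.58 m
R = 124.58 m / 0.0254 = 4905 in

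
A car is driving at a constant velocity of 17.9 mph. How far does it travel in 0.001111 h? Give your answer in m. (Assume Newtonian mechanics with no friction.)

v = 17.9 mph × 0.44704 = 8.00202 m/s
t = 0.001111 h × 3600.0 = 3.9996 s
d = v × t = 8.00202 × 3.9996 = 32.0 m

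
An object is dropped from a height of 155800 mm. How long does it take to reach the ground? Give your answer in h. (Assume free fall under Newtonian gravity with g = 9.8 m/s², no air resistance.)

h = 155800 mm × 0.001 = 155.8 m
t = √(2h/g) = √(2 × 155.8 / 9.8) = 5.63879 s
t = 5.63879 s / 3600.0 = 0.001566 h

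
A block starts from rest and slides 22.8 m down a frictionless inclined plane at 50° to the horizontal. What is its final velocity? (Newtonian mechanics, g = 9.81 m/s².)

a = g sin(θ) = 9.81 × sin(50°) = 7.5149 m/s²
v = √(2ad) = √(2 × 7.5149 × 22.8) = 18.51 m/s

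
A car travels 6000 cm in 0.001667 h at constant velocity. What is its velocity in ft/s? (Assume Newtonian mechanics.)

d = 6000 cm × 0.01 = 60.0 m
t = 0.001667 h × 3600.0 = 6.0012 s
v = d / t = 60.0 / 6.0012 = 9.998 m/s
v = 9.998 m/s / 0.3048 = 32.8 ft/s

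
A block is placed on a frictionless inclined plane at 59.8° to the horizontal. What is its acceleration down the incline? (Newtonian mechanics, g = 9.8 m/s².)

a = g sin(θ) = 9.8 × sin(59.8°) = 9.8 × 0.8643 = 8.47 m/s²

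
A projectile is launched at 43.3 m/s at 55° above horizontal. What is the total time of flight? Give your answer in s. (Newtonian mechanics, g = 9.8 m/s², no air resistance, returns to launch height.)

T = 2 × v₀ × sin(θ) / g = 2 × 43.3 × sin(55°) / 9.8 = 2 × 43.3 × 0.819152 / 9.8 = 7.239 s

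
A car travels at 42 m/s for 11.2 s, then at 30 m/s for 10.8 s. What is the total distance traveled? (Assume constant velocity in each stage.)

d₁ = v₁t₁ = 42 × 11.2 = 470.4 m
d₂ = v₂t₂ = 30 × 10.8 = 324.0 m
d_total = 470.4 + 324.0 = 794.4 m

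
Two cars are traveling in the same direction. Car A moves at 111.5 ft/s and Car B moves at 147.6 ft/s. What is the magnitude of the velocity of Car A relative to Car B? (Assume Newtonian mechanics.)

v_rel = |v_A - v_B| = |111.5 - 147.6| = 36.1 ft/s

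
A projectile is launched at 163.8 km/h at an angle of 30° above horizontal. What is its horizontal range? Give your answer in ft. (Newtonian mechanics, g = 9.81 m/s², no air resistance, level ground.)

v₀ = 163.8 km/h × 0.2777777777777778 = 45.5 m/s
R = v₀² × sin(2θ) / g = 45.5² × sin(2 × 30°) / 9.81 = 2070.25 × 0.866025 / 9.81 = 182.761 m
R = 182.761 m / 0.3048 = 599.6 ft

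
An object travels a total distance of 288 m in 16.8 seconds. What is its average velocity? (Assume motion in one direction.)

v_avg = Δd / Δt = 288 / 16.8 = 17.14 m/s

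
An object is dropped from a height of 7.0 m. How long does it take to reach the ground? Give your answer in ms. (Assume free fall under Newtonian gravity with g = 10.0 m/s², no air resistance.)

t = √(2h/g) = √(2 × 7.0 / 10.0) = 1.18322 s
t = 1.18322 s / 0.001 = 1183 ms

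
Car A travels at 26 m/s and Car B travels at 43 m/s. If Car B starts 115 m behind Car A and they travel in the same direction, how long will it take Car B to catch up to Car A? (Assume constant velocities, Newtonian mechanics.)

Relative speed: v_rel = 43 - 26 = 17 m/s
Time to catch: t = d₀/v_rel = 115/17 = 6.76 s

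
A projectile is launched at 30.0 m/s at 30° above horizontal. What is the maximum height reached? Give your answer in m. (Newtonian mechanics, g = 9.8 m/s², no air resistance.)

H = v₀² × sin²(θ) / (2g) = 30.0² × sin(30°)² / (2 × 9.8) = 900.0 × 0.25 / 19.6 = 11.48 m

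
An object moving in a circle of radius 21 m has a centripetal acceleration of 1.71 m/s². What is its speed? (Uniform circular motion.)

v = √(a_c × r) = √(1.71 × 21) = 5.99 m/s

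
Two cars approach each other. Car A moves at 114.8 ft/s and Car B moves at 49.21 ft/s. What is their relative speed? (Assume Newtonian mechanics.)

v_rel = v_A + v_B = 114.8 + 49.21 = 164.01 ft/s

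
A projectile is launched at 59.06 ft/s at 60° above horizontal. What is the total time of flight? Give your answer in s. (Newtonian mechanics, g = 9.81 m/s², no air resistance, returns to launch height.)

v₀ = 59.06 ft/s × 0.3048 = 18.0015 m/s
T = 2 × v₀ × sin(θ) / g = 2 × 18.0015 × sin(60°) / 9.81 = 2 × 18.0015 × 0.866025 / 9.81 = 3.178 s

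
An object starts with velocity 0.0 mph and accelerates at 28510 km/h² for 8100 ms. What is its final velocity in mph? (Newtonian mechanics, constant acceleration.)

v₀ = 0.0 mph × 0.44704 = 0.0 m/s
a = 28510 km/h² × 7.716049382716049e-05 = 2.19985 m/s²
t = 8100 ms × 0.001 = 8.1 s
v = v₀ + a × t = 0.0 + 2.19985 × 8.1 = 17.8188 m/s
v = 17.8188 m/s / 0.44704 = 39.86 mph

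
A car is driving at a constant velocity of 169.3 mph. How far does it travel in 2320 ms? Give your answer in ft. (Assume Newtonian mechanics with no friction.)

v = 169.3 mph × 0.44704 = 75.6839 m/s
t = 2320 ms × 0.001 = 2.32 s
d = v × t = 75.6839 × 2.32 = 175.587 m
d = 175.587 m / 0.3048 = 576.1 ft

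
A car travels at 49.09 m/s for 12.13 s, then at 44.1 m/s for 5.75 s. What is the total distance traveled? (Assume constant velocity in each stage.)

d₁ = v₁t₁ = 49.09 × 12.13 = 595.4617 m
d₂ = v₂t₂ = 44.1 × 5.75 = 253.575 m
d_total = 595.4617 + 253.575 = 849.04 m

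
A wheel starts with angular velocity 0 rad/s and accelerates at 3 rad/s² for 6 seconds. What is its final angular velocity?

ω = ω₀ + αt = 0 + 3 × 6 = 18 rad/s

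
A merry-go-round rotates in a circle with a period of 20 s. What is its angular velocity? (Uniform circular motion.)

ω = 2π/T = 2π/20 = 0.3142 rad/s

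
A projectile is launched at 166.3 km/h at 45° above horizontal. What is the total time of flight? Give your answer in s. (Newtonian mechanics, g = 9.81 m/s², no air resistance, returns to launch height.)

v₀ = 166.3 km/h × 0.2777777777777778 = 46.1944 m/s
T = 2 × v₀ × sin(θ) / g = 2 × 46.1944 × sin(45°) / 9.81 = 2 × 46.1944 × 0.707107 / 9.81 = 6.659 s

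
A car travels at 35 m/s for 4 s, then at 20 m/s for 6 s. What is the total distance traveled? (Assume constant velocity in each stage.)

d₁ = v₁t₁ = 35 × 4 = 140 m
d₂ = v₂t₂ = 20 × 6 = 120 m
d_total = 140 + 120 = 260 m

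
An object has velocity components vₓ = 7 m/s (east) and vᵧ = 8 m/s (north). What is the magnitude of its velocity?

|v| = √(vₓ² + vᵧ²) = √(7² + 8²) = √(113) = 10.63 m/s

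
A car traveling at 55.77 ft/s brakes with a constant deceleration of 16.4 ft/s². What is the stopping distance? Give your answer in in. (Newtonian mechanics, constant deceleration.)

v₀ = 55.77 ft/s × 0.3048 = 16.9987 m/s
a = 16.4 ft/s² × 0.3048 = 4.99872 m/s²
d = v₀² / (2a) = 16.9987² / (2 × 4.99872) = 288.956 / 9.99744 = 28.903 m
d = 28.903 m / 0.0254 = 1138 in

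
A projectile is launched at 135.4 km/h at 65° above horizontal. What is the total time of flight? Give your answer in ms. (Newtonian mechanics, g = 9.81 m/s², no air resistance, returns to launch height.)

v₀ = 135.4 km/h × 0.2777777777777778 = 37.6111 m/s
T = 2 × v₀ × sin(θ) / g = 2 × 37.6111 × sin(65°) / 9.81 = 2 × 37.6111 × 0.906308 / 9.81 = 6.94949 s
T = 6.94949 s / 0.001 = 6949 ms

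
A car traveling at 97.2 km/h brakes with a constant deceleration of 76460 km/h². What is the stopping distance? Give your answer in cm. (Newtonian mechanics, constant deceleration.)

v₀ = 97.2 km/h × 0.2777777777777778 = 27.0 m/s
a = 76460 km/h² × 7.716049382716049e-05 = 5.89969 m/s²
d = v₀² / (2a) = 27.0² / (2 × 5.89969) = 729.0 / 11.7994 = 61.7828 m
d = 61.7828 m / 0.01 = 6178 cm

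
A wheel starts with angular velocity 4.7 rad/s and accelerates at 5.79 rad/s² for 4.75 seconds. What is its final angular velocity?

ω = ω₀ + αt = 4.7 + 5.79 × 4.75 = 32.2 rad/s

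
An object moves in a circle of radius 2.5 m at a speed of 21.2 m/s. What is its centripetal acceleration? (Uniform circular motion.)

a_c = v²/r = 21.2²/2.5 = 449.44/2.5 = 179.78 m/s²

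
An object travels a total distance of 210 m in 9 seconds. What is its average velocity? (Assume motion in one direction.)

v_avg = Δd / Δt = 210 / 9 = 23.33 m/s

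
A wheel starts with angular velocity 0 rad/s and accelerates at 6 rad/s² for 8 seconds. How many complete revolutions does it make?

θ = ω₀t + ½αt² = 0×8 + ½×6×8² = 192.0 rad
Total revolutions = θ/(2π) = 192.0/(2π) = 30.56
Complete revolutions = ⌊30.56⌋ = 30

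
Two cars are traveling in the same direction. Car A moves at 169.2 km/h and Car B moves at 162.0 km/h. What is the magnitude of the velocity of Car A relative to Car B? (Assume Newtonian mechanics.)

v_rel = |v_A - v_B| = |169.2 - 162.0| = 7.2 km/h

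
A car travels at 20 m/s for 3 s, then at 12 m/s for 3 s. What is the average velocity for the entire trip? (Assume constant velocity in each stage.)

d₁ = v₁t₁ = 20 × 3 = 60 m
d₂ = v₂t₂ = 12 × 3 = 36 m
d_total = 96 m, t_total = 6 s
v_avg = d_total/t_total = 96/6 = 16.0 m/s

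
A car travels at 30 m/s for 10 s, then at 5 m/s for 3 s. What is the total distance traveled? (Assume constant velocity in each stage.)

d₁ = v₁t₁ = 30 × 10 = 300 m
d₂ = v₂t₂ = 5 × 3 = 15 m
d_total = 300 + 15 = 315 m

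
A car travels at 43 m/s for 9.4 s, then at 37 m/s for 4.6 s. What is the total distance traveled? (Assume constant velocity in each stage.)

d₁ = v₁t₁ = 43 × 9.4 = 404.2 m
d₂ = v₂t₂ = 37 × 4.6 = 170.2 m
d_total = 404.2 + 170.2 = 574.4 m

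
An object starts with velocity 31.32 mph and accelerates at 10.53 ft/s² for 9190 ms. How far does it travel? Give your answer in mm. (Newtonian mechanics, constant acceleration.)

v₀ = 31.32 mph × 0.44704 = 14.0013 m/s
a = 10.53 ft/s² × 0.3048 = 3.20954 m/s²
t = 9190 ms × 0.001 = 9.19 s
d = v₀ × t + ½ × a × t² = 14.0013 × 9.19 + 0.5 × 3.20954 × 9.19² = 264.205 m
d = 264.205 m / 0.001 = 264200 mm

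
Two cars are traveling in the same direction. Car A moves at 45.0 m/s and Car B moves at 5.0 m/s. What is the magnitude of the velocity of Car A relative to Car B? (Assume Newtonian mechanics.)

v_rel = |v_A - v_B| = |45.0 - 5.0| = 40.0 m/s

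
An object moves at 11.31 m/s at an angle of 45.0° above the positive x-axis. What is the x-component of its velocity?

vₓ = v cos(θ) = 11.31 × cos(45.0°) = 8.0 m/s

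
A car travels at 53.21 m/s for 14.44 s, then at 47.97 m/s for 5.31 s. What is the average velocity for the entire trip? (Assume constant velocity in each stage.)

d₁ = v₁t₁ = 53.21 × 14.44 = 768.3524 m
d₂ = v₂t₂ = 47.97 × 5.31 = 254.7207 m
d_total = 1023.0731 m, t_total = 19.75 s
v_avg = d_total/t_total = 1023.0731/19.75 = 51.8 m/s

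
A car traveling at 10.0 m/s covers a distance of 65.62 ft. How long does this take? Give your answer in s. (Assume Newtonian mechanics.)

d = 65.62 ft × 0.3048 = 20.001 m
t = d / v = 20.001 / 10.0 = 2.0 s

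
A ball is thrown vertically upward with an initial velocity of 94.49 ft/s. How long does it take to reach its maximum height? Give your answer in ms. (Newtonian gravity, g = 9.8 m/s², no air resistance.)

v₀ = 94.49 ft/s × 0.3048 = 28.8006 m/s
t_up = v₀ / g = 28.8006 / 9.8 = 2.93884 s
t_up = 2.93884 s / 0.001 = 2939 ms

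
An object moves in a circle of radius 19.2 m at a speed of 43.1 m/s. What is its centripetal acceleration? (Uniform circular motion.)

a_c = v²/r = 43.1²/19.2 = 1857.61/19.2 = 96.75 m/s²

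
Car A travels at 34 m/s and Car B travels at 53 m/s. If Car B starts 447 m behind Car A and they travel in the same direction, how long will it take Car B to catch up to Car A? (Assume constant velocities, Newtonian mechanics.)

Relative speed: v_rel = 53 - 34 = 19 m/s
Time to catch: t = d₀/v_rel = 447/19 = 23.53 s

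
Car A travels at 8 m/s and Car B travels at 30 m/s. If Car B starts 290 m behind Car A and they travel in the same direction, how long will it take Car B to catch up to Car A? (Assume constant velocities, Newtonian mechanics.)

Relative speed: v_rel = 30 - 8 = 22 m/s
Time to catch: t = d₀/v_rel = 290/22 = 13.18 s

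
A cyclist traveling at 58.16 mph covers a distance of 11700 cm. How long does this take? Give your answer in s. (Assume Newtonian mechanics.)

d = 11700 cm × 0.01 = 117.0 m
v = 58.16 mph × 0.44704 = 25.9998 m/s
t = d / v = 117.0 / 25.9998 = 4.5 s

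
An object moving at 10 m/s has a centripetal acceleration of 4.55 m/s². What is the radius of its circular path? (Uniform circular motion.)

r = v²/a_c = 10²/4.55 = 21.98 m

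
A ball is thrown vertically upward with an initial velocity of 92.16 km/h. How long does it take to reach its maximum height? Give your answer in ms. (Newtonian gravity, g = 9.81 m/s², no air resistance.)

v₀ = 92.16 km/h × 0.2777777777777778 = 25.6 m/s
t_up = v₀ / g = 25.6 / 9.81 = 2.60958 s
t_up = 2.60958 s / 0.001 = 2610 ms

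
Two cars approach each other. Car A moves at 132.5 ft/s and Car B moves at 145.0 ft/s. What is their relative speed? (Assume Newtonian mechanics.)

v_rel = v_A + v_B = 132.5 + 145.0 = 277.5 ft/s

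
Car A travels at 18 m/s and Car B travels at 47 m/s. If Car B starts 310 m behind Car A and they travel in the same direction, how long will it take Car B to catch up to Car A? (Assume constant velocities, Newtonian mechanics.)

Relative speed: v_rel = 47 - 18 = 29 m/s
Time to catch: t = d₀/v_rel = 310/29 = 10.69 s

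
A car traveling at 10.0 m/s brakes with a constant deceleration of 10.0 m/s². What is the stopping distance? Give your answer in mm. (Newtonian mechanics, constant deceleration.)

d = v₀² / (2a) = 10.0² / (2 × 10.0) = 100.0 / 20.0 = 5.0 m
d = 5.0 m / 0.001 = 5000 mm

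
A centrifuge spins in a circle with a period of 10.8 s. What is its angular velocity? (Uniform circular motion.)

ω = 2π/T = 2π/10.8 = 0.5818 rad/s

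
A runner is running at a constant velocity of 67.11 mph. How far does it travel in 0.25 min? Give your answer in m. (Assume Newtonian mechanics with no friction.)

v = 67.11 mph × 0.44704 = 30.0009 m/s
t = 0.25 min × 60.0 = 15.0 s
d = v × t = 30.0009 × 15.0 = 450.0 m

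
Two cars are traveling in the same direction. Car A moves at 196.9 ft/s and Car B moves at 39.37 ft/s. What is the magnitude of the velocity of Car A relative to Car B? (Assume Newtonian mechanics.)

v_rel = |v_A - v_B| = |196.9 - 39.37| = 157.53 ft/s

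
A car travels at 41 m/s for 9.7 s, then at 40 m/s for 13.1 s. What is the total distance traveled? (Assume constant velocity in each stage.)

d₁ = v₁t₁ = 41 × 9.7 = 397.7 m
d₂ = v₂t₂ = 40 × 13.1 = 524.0 m
d_total = 397.7 + 524.0 = 921.7 m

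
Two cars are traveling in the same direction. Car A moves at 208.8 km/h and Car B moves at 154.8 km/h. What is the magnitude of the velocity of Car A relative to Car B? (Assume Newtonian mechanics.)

v_rel = |v_A - v_B| = |208.8 - 154.8| = 54.0 km/h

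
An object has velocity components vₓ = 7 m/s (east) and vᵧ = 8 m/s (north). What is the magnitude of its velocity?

|v| = √(vₓ² + vᵧ²) = √(7² + 8²) = √(113) = 10.63 m/s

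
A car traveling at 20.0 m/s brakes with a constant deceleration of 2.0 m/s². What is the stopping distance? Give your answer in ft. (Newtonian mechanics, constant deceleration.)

d = v₀² / (2a) = 20.0² / (2 × 2.0) = 400.0 / 4.0 = 100.0 m
d = 100.0 m / 0.3048 = 328.1 ft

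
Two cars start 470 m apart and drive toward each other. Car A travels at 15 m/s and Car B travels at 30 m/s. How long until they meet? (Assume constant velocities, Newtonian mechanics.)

Combined speed: v_combined = 15 + 30 = 45 m/s
Time to meet: t = d/v_combined = 470/45 = 10.44 s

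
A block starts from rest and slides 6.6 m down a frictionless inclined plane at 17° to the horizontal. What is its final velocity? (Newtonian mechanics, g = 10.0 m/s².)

a = g sin(θ) = 10.0 × sin(17°) = 2.9237 m/s²
v = √(2ad) = √(2 × 2.9237 × 6.6) = 6.21 m/s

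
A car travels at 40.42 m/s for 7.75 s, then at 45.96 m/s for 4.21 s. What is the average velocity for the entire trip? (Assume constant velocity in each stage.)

d₁ = v₁t₁ = 40.42 × 7.75 = 313.255 m
d₂ = v₂t₂ = 45.96 × 4.21 = 193.4916 m
d_total = 506.7466 m, t_total = 11.96 s
v_avg = d_total/t_total = 506.7466/11.96 = 42.37 m/s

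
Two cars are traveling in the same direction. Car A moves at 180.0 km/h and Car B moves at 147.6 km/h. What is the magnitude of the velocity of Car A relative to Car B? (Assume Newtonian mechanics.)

v_rel = |v_A - v_B| = |180.0 - 147.6| = 32.4 km/h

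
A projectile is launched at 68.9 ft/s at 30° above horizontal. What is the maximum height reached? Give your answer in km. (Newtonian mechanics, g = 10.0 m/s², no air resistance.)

v₀ = 68.9 ft/s × 0.3048 = 21.0007 m/s
H = v₀² × sin²(θ) / (2g) = 21.0007² × sin(30°)² / (2 × 10.0) = 441.029 × 0.25 / 20.0 = 5.51286 m
H = 5.51286 m / 1000.0 = 0.005513 km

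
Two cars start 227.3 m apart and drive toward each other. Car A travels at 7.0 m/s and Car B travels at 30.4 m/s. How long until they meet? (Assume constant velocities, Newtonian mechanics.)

Combined speed: v_combined = 7.0 + 30.4 = 37.4 m/s
Time to meet: t = d/v_combined = 227.3/37.4 = 6.08 s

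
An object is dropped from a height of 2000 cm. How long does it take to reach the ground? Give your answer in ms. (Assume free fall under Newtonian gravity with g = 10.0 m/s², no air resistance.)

h = 2000 cm × 0.01 = 20.0 m
t = √(2h/g) = √(2 × 20.0 / 10.0) = 2.0 s
t = 2.0 s / 0.001 = 2000 ms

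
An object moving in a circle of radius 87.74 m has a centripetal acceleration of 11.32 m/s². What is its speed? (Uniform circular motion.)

v = √(a_c × r) = √(11.32 × 87.74) = 31.52 m/s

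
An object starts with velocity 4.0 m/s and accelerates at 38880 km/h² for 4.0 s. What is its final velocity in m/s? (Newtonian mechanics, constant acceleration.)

a = 38880 km/h² × 7.716049382716049e-05 = 3.0 m/s²
v = v₀ + a × t = 4.0 + 3.0 × 4.0 = 16.0 m/s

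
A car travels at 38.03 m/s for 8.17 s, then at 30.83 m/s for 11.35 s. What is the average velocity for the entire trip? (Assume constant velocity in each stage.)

d₁ = v₁t₁ = 38.03 × 8.17 = 310.7051 m
d₂ = v₂t₂ = 30.83 × 11.35 = 349.9205 m
d_total = 660.6256 m, t_total = 19.52 s
v_avg = d_total/t_total = 660.6256/19.52 = 33.84 m/s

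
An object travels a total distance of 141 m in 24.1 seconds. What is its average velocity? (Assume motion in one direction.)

v_avg = Δd / Δt = 141 / 24.1 = 5.85 m/s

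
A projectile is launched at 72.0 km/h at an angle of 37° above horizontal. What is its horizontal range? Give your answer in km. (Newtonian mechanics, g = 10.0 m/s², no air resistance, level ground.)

v₀ = 72.0 km/h × 0.2777777777777778 = 20.0 m/s
R = v₀² × sin(2θ) / g = 20.0² × sin(2 × 37°) / 10.0 = 400.0 × 0.961262 / 10.0 = 38.4505 m
R = 38.4505 m / 1000.0 = 0.03845 km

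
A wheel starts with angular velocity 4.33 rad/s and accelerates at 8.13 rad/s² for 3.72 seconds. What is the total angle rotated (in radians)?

θ = ω₀t + ½αt² = 4.33×3.72 + ½×8.13×3.72² = 72.36 rad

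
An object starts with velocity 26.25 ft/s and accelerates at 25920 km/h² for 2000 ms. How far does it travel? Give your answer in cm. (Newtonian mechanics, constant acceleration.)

v₀ = 26.25 ft/s × 0.3048 = 8.001 m/s
a = 25920 km/h² × 7.716049382716049e-05 = 2.0 m/s²
t = 2000 ms × 0.001 = 2.0 s
d = v₀ × t + ½ × a × t² = 8.001 × 2.0 + 0.5 × 2.0 × 2.0² = 20.002 m
d = 20.002 m / 0.01 = 2000 cm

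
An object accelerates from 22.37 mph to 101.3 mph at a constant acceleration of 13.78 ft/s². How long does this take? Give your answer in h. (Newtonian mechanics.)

v₀ = 22.37 mph × 0.44704 = 10.0003 m/s
v = 101.3 mph × 0.44704 = 45.2852 m/s
a = 13.78 ft/s² × 0.3048 = 4.20014 m/s²
t = (v - v₀) / a = (45.2852 - 10.0003) / 4.20014 = 8.40089 s
t = 8.40089 s / 3600.0 = 0.002334 h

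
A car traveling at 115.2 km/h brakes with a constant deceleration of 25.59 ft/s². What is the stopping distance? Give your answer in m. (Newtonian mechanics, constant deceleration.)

v₀ = 115.2 km/h × 0.2777777777777778 = 32.0 m/s
a = 25.59 ft/s² × 0.3048 = 7.79983 m/s²
d = v₀² / (2a) = 32.0² / (2 × 7.79983) = 1024.0 / 15.5997 = 65.64 m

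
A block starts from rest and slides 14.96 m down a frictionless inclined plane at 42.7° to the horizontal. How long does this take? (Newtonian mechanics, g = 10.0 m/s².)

a = g sin(θ) = 10.0 × sin(42.7°) = 6.7816 m/s²
t = √(2d/a) = √(2 × 14.96 / 6.7816) = 2.1 s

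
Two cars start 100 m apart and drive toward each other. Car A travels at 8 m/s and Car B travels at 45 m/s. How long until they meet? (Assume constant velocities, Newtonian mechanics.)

Combined speed: v_combined = 8 + 45 = 53 m/s
Time to meet: t = d/v_combined = 100/53 = 1.89 s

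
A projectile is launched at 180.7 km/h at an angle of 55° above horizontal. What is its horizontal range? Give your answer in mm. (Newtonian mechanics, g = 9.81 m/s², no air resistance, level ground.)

v₀ = 180.7 km/h × 0.2777777777777778 = 50.1944 m/s
R = v₀² × sin(2θ) / g = 50.1944² × sin(2 × 55°) / 9.81 = 2519.48 × 0.939693 / 9.81 = 241.339 m
R = 241.339 m / 0.001 = 241300 mm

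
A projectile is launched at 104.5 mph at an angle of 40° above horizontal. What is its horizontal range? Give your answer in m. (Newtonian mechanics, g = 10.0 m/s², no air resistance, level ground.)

v₀ = 104.5 mph × 0.44704 = 46.7157 m/s
R = v₀² × sin(2θ) / g = 46.7157² × sin(2 × 40°) / 10.0 = 2182.36 × 0.984808 / 10.0 = 214.9 m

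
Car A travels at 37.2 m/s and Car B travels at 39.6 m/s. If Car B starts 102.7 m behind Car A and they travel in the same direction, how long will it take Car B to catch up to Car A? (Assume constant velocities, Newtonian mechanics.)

Relative speed: v_rel = 39.6 - 37.2 = 2.4 m/s
Time to catch: t = d₀/v_rel = 102.7/2.4 = 42.79 s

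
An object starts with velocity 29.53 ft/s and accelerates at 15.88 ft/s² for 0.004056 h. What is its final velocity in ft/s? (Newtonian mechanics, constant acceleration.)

v₀ = 29.53 ft/s × 0.3048 = 9.00074 m/s
a = 15.88 ft/s² × 0.3048 = 4.84022 m/s²
t = 0.004056 h × 3600.0 = 14.6016 s
v = v₀ + a × t = 9.00074 + 4.84022 × 14.6016 = 79.6757 m/s
v = 79.6757 m/s / 0.3048 = 261.4 ft/s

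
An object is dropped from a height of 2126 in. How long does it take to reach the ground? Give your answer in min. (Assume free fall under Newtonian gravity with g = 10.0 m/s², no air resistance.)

h = 2126 in × 0.0254 = 54.0004 m
t = √(2h/g) = √(2 × 54.0004 / 10.0) = 3.28635 s
t = 3.28635 s / 60.0 = 0.05477 min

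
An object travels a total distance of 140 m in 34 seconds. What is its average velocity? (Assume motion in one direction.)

v_avg = Δd / Δt = 140 / 34 = 4.12 m/s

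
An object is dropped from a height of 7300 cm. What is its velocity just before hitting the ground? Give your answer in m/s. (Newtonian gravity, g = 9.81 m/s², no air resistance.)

h = 7300 cm × 0.01 = 73.0 m
v = √(2gh) = √(2 × 9.81 × 73.0) = 37.85 m/s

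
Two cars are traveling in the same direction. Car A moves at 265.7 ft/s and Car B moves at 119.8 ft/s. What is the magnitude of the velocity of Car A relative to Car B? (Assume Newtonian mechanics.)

v_rel = |v_A - v_B| = |265.7 - 119.8| = 145.9 ft/s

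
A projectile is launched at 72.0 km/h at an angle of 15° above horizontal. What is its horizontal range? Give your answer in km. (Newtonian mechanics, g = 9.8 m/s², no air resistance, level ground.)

v₀ = 72.0 km/h × 0.2777777777777778 = 20.0 m/s
R = v₀² × sin(2θ) / g = 20.0² × sin(2 × 15°) / 9.8 = 400.0 × 0.5 / 9.8 = 20.4082 m
R = 20.4082 m / 1000.0 = 0.02041 km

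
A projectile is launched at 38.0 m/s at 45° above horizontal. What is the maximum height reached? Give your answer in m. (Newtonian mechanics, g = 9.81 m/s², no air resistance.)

H = v₀² × sin²(θ) / (2g) = 38.0² × sin(45°)² / (2 × 9.81) = 1444.0 × 0.5 / 19.62 = 36.8 m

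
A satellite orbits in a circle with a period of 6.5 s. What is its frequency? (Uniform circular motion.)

f = 1/T = 1/6.5 = 0.1538 Hz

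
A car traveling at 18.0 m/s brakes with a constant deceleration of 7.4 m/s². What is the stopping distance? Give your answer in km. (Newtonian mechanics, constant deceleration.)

d = v₀² / (2a) = 18.0² / (2 × 7.4) = 324.0 / 14.8 = 21.8919 m
d = 21.8919 m / 1000.0 = 0.02189 km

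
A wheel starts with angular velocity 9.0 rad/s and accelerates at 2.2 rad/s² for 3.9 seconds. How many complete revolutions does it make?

θ = ω₀t + ½αt² = 9.0×3.9 + ½×2.2×3.9² = 51.831 rad
Total revolutions = θ/(2π) = 51.831/(2π) = 8.25
Complete revolutions = ⌊8.25⌋ = 8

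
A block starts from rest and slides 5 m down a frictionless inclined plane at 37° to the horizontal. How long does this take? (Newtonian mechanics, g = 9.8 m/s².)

a = g sin(θ) = 9.8 × sin(37°) = 5.8978 m/s²
t = √(2d/a) = √(2 × 5 / 5.8978) = 1.3 s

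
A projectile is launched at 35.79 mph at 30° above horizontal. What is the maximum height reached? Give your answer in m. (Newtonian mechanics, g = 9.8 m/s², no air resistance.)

v₀ = 35.79 mph × 0.44704 = 15.9996 m/s
H = v₀² × sin²(θ) / (2g) = 15.9996² × sin(30°)² / (2 × 9.8) = 255.987 × 0.25 / 19.6 = 3.265 m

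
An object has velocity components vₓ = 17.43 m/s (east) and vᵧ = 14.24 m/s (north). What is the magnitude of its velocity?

|v| = √(vₓ² + vᵧ²) = √(17.43² + 14.24²) = √(506.5825) = 22.51 m/s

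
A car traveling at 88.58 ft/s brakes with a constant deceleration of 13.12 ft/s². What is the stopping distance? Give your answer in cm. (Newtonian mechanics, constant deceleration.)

v₀ = 88.58 ft/s × 0.3048 = 26.9992 m/s
a = 13.12 ft/s² × 0.3048 = 3.99898 m/s²
d = v₀² / (2a) = 26.9992² / (2 × 3.99898) = 728.957 / 7.99796 = 91.1429 m
d = 91.1429 m / 0.01 = 9114 cm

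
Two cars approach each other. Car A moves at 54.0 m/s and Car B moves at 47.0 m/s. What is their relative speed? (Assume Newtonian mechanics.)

v_rel = v_A + v_B = 54.0 + 47.0 = 101.0 m/s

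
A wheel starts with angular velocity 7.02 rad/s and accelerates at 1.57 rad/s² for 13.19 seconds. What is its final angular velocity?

ω = ω₀ + αt = 7.02 + 1.57 × 13.19 = 27.73 rad/s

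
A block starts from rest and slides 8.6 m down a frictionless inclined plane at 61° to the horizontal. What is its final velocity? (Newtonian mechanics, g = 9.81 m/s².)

a = g sin(θ) = 9.81 × sin(61°) = 8.58 m/s²
v = √(2ad) = √(2 × 8.58 × 8.6) = 12.15 m/s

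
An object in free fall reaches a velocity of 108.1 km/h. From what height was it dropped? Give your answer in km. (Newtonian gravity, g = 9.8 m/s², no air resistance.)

v = 108.1 km/h × 0.2777777777777778 = 30.0278 m/s
h = v² / (2g) = 30.0278² / (2 × 9.8) = 46.0035 m
h = 46.0035 m / 1000.0 = 0.046 km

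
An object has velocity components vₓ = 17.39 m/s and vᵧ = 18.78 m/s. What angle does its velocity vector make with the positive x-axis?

θ = arctan(vᵧ/vₓ) = arctan(18.78/17.39) = 47.2°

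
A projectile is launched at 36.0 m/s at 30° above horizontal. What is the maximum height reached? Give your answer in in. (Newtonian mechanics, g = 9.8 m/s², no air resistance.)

H = v₀² × sin²(θ) / (2g) = 36.0² × sin(30°)² / (2 × 9.8) = 1296.0 × 0.25 / 19.6 = 16.5306 m
H = 16.5306 m / 0.0254 = 650.8 in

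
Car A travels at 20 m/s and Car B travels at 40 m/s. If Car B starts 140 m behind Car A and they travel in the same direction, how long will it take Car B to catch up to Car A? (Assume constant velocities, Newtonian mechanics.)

Relative speed: v_rel = 40 - 20 = 20 m/s
Time to catch: t = d₀/v_rel = 140/20 = 7.0 s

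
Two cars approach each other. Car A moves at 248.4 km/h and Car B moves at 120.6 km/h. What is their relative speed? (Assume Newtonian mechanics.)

v_rel = v_A + v_B = 248.4 + 120.6 = 369.0 km/h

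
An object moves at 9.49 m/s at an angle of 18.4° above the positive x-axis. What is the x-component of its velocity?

vₓ = v cos(θ) = 9.49 × cos(18.4°) = 9.0 m/s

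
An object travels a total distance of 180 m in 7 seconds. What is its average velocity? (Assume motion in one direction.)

v_avg = Δd / Δt = 180 / 7 = 25.71 m/s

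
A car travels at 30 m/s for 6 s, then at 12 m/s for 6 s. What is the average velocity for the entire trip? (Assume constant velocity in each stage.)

d₁ = v₁t₁ = 30 × 6 = 180 m
d₂ = v₂t₂ = 12 × 6 = 72 m
d_total = 252 m, t_total = 12 s
v_avg = d_total/t_total = 252/12 = 21.0 m/s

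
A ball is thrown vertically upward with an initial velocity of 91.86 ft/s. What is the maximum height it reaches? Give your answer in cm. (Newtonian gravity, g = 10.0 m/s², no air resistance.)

v₀ = 91.86 ft/s × 0.3048 = 27.9989 m/s
h_max = v₀² / (2g) = 27.9989² / (2 × 10.0) = 783.938 / 20.0 = 39.1969 m
h_max = 39.1969 m / 0.01 = 3920 cm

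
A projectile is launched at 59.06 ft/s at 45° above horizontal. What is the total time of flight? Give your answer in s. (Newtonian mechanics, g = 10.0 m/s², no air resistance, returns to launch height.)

v₀ = 59.06 ft/s × 0.3048 = 18.0015 m/s
T = 2 × v₀ × sin(θ) / g = 2 × 18.0015 × sin(45°) / 10.0 = 2 × 18.0015 × 0.707107 / 10.0 = 2.546 s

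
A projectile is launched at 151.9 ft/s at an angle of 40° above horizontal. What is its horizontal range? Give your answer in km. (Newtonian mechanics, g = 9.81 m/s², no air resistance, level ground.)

v₀ = 151.9 ft/s × 0.3048 = 46.2991 m/s
R = v₀² × sin(2θ) / g = 46.2991² × sin(2 × 40°) / 9.81 = 2143.61 × 0.984808 / 9.81 = 215.193 m
R = 215.193 m / 1000.0 = 0.2152 km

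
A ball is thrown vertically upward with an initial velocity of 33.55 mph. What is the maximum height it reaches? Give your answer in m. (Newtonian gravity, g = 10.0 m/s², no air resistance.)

v₀ = 33.55 mph × 0.44704 = 14.9982 m/s
h_max = v₀² / (2g) = 14.9982² / (2 × 10.0) = 224.946 / 20.0 = 11.25 m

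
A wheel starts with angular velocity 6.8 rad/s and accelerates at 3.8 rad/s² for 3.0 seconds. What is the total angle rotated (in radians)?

θ = ω₀t + ½αt² = 6.8×3.0 + ½×3.8×3.0² = 37.5 rad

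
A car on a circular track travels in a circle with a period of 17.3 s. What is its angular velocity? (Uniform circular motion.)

ω = 2π/T = 2π/17.3 = 0.3632 rad/s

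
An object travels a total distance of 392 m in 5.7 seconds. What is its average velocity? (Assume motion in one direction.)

v_avg = Δd / Δt = 392 / 5.7 = 68.77 m/s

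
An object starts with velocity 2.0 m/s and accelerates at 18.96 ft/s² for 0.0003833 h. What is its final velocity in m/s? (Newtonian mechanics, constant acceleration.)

a = 18.96 ft/s² × 0.3048 = 5.77901 m/s²
t = 0.0003833 h × 3600.0 = 1.37988 s
v = v₀ + a × t = 2.0 + 5.77901 × 1.37988 = 9.974 m/s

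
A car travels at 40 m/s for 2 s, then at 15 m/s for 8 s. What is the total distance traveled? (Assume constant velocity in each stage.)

d₁ = v₁t₁ = 40 × 2 = 80 m
d₂ = v₂t₂ = 15 × 8 = 120 m
d_total = 80 + 120 = 200 m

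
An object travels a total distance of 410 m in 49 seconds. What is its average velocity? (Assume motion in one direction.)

v_avg = Δd / Δt = 410 / 49 = 8.37 m/s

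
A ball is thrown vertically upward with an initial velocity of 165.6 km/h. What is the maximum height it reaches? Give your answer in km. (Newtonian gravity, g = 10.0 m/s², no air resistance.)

v₀ = 165.6 km/h × 0.2777777777777778 = 46.0 m/s
h_max = v₀² / (2g) = 46.0² / (2 × 10.0) = 2116.0 / 20.0 = 105.8 m
h_max = 105.8 m / 1000.0 = 0.1058 km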